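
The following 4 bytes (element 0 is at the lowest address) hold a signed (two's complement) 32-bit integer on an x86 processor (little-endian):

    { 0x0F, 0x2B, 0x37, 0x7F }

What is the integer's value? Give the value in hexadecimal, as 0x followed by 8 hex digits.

0x7F372B0F

Little-endian: lowest address holds the least-significant byte.
Reassemble most-significant byte first: 7F 37 2B 0F → 0x7F372B0F.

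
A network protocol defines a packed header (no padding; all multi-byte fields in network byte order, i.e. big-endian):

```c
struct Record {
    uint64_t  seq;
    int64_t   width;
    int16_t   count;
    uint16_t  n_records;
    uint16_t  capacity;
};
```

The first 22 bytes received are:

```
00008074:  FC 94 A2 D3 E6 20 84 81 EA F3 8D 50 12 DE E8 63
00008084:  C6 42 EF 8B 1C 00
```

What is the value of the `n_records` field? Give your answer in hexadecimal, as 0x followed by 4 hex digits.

0xEF8B

`n_records` follows `seq` (8 B), `width` (8 B), `count` (2 B), so it starts at offset 8 + 8 + 2 = 18 and occupies 2 bytes.
Bytes at offsets 18..19: EF 8B.
Big-endian: lowest address holds the most-significant byte.
The bytes are already most-significant first: 0xEF8B.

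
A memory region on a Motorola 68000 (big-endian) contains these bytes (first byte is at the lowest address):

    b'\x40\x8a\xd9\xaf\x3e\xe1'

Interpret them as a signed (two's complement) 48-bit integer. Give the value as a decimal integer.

Big-endian: lowest address holds the most-significant byte.
The bytes are already most-significant first: 0x408AD9AF3EE1.
0x408AD9AF3EE1 = 70965101805281.

70965101805281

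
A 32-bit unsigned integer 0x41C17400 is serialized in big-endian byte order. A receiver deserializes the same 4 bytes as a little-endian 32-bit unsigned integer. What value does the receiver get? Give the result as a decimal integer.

7651649

Stored big-endian, the bytes at ascending addresses are 41 C1 74 00.
Read back as little-endian, the first byte is least significant, giving 0x0074C141.
0x0074C141 = 7651649.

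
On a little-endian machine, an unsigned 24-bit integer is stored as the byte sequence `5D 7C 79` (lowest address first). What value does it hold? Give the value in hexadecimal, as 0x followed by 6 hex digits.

Little-endian stores the least-significant byte at the lowest address.
Reassemble most-significant byte first: 79 7C 5D → 0x797C5D.

0x797C5D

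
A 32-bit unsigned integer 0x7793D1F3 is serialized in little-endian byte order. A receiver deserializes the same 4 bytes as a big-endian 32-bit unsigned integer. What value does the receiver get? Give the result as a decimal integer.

4090598263

Stored little-endian, the bytes at ascending addresses are F3 D1 93 77.
Read back as big-endian, the last byte is least significant, giving 0xF3D19377.
0xF3D19377 = 4090598263.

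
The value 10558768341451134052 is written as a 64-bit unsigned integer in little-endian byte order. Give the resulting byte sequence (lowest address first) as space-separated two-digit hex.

10558768341451134052 in hexadecimal, padded to 64 bits, is 0x928847DD21D5D464.
Split into bytes (most-significant first): 92 88 47 DD 21 D5 D4 64.
In little-endian order the low byte comes first in memory.
So at ascending addresses the bytes are 64 D4 D5 21 DD 47 88 92.

64 D4 D5 21 DD 47 88 92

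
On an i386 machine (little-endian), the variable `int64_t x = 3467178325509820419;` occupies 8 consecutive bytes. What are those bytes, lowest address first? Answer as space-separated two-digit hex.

3467178325509820419 in hexadecimal, padded to 64 bits, is 0x301DE45130F25003.
Split into bytes (most-significant first): 30 1D E4 51 30 F2 50 03.
Little-endian: lowest address holds the least-significant byte.
So at ascending addresses the bytes are 03 50 F2 30 51 E4 1D 30.

03 50 F2 30 51 E4 1D 30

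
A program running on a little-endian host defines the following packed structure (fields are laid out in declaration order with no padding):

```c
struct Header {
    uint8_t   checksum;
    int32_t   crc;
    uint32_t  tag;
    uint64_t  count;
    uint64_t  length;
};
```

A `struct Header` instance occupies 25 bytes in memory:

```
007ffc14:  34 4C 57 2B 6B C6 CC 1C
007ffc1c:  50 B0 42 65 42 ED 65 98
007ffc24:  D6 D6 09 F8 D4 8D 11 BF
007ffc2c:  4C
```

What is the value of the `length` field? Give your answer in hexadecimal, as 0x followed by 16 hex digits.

`length` follows `checksum` (1 B), `crc` (4 B), `tag` (4 B), `count` (8 B), so it starts at offset 1 + 4 + 4 + 8 = 17 and occupies 8 bytes.
Bytes at offsets 17..24: D6 09 F8 D4 8D 11 BF 4C.
In little-endian order the low byte comes first in memory.
Reassemble most-significant byte first: 4C BF 11 8D D4 F8 09 D6 → 0x4CBF118DD4F809D6.

0x4CBF118DD4F809D6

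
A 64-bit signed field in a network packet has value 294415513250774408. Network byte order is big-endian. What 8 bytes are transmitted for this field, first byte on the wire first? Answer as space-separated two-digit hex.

294415513250774408 in hexadecimal, padded to 64 bits, is 0x0415F95973AD3D88.
Split into bytes (most-significant first): 04 15 F9 59 73 AD 3D 88.
Big-endian: lowest address holds the most-significant byte.
So the memory order matches the most-significant-first order: 04 15 F9 59 73 AD 3D 88.

04 15 F9 59 73 AD 3D 88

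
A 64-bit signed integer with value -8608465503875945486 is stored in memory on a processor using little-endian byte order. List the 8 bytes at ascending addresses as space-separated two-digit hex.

F2 2B 45 DC 3B 96 88 88

Two's complement of -8608465503875945486 in 64 bits: 8608465503875945486 = 0x777769C423BAD40E; invert → 0x8888963BDC452BF1; add 1 → 0x8888963BDC452BF2.
Split into bytes (most-significant first): 88 88 96 3B DC 45 2B F2.
Little-endian: lowest address holds the least-significant byte.
So at ascending addresses the bytes are F2 2B 45 DC 3B 96 88 88.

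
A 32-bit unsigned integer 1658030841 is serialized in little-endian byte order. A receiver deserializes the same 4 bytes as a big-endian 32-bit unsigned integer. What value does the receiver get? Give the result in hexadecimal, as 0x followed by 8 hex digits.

0xF98AD362

1658030841 in 32-bit hexadecimal is 0x62D38AF9.
Stored little-endian, the bytes at ascending addresses are F9 8A D3 62.
Read back as big-endian, the last byte is least significant, giving 0xF98AD362.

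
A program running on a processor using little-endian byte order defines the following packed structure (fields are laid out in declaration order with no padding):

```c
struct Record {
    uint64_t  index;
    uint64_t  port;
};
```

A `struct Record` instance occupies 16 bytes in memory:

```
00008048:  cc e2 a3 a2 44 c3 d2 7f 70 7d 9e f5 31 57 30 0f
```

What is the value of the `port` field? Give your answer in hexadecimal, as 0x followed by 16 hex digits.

0x0F305731F59E7D70

`port` follows `index` (8 bytes), so it starts at byte offset 8 and occupies 8 bytes.
Bytes at offsets 8..15: 70 7D 9E F5 31 57 30 0F.
In little-endian order the low byte comes first in memory.
Reassemble most-significant byte first: 0F 30 57 31 F5 9E 7D 70 → 0x0F305731F59E7D70.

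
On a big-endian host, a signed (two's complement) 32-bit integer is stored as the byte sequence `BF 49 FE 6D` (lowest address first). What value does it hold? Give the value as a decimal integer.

-1085669779

In big-endian order the high byte comes first in memory.
The bytes are already most-significant first: 0xBF49FE6D.
Top bit is set, so as a signed 32-bit value this is 0xBF49FE6D − 2^32 = -1085669779.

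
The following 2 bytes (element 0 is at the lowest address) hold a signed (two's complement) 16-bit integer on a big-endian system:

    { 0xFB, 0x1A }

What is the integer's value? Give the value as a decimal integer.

-1254

In big-endian order the high byte comes first in memory.
The bytes are already most-significant first: 0xFB1A.
Top bit is set, so as a signed 16-bit value this is 0xFB1A − 2^16 = -1254.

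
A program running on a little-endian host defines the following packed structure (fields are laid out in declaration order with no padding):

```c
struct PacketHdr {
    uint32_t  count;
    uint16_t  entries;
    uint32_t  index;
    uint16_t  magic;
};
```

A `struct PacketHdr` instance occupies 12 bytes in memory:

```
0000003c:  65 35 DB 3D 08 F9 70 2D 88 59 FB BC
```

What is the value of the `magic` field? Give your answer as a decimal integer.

48379

`magic` follows `count` (4 B), `entries` (2 B), `index` (4 B), so it starts at offset 4 + 2 + 4 = 10 and occupies 2 bytes.
Bytes at offsets 10..11: FB BC.
Little-endian stores the least-significant byte at the lowest address.
Reassemble most-significant byte first: BC FB → 0xBCFB.
0xBCFB = 48379.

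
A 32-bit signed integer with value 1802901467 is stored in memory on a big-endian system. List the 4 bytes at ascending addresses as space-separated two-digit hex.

6B 76 17 DB

1802901467 in hexadecimal, padded to 32 bits, is 0x6B7617DB.
Split into bytes (most-significant first): 6B 76 17 DB.
In big-endian order the high byte comes first in memory.
So the memory order matches the most-significant-first order: 6B 76 17 DB.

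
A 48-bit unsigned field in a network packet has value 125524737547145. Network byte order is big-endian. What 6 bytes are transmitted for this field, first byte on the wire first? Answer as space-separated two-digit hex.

72 2A 01 64 5B 89

125524737547145 in hexadecimal, padded to 48 bits, is 0x722A01645B89.
Split into bytes (most-significant first): 72 2A 01 64 5B 89.
Big-endian: lowest address holds the most-significant byte.
So the memory order matches the most-significant-first order: 72 2A 01 64 5B 89.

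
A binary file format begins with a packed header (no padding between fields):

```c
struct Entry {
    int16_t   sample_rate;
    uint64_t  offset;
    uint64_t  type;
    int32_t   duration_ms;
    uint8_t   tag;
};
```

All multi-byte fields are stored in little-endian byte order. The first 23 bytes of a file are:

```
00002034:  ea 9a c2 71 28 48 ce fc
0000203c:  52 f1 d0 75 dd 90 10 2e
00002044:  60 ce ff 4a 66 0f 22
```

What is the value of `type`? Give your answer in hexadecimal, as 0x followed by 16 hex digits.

`type` follows `sample_rate` (2 B), `offset` (8 B), so it starts at offset 2 + 8 = 10 and occupies 8 bytes.
Bytes at offsets 10..17: D0 75 DD 90 10 2E 60 CE.
Little-endian stores the least-significant byte at the lowest address.
Reassemble most-significant byte first: CE 60 2E 10 90 DD 75 D0 → 0xCE602E1090DD75D0.

0xCE602E1090DD75D0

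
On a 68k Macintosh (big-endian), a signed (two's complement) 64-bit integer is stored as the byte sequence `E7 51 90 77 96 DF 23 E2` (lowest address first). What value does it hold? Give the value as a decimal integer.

-1778481534527921182

Big-endian stores the most-significant byte at the lowest address.
The bytes are already most-significant first: 0xE751907796DF23E2.
Top bit is set, so as a signed 64-bit value this is 0xE751907796DF23E2 − 2^64 = -1778481534527921182.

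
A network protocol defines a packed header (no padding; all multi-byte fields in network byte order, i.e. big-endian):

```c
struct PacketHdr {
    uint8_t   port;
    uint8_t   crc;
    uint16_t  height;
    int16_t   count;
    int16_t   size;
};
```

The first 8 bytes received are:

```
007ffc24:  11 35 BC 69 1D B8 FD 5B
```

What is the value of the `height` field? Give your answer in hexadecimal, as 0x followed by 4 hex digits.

`height` follows `port` (1 B), `crc` (1 B), so it starts at offset 1 + 1 = 2 and occupies 2 bytes.
Bytes at offsets 2..3: BC 69.
Big-endian stores the most-significant byte at the lowest address.
The bytes are already most-significant first: 0xBC69.

0xBC69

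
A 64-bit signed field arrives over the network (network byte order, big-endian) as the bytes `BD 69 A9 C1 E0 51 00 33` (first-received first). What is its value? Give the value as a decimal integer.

In big-endian order the high byte comes first in memory.
The bytes are already most-significant first: 0xBD69A9C1E0510033.
Top bit is set, so as a signed 64-bit value this is 0xBD69A9C1E0510033 − 2^64 = -4798117277829365709.

-4798117277829365709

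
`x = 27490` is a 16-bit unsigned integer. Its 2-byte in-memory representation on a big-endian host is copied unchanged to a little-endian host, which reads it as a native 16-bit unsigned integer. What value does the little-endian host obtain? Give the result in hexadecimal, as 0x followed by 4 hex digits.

0x626B

27490 in 16-bit hexadecimal is 0x6B62.
Stored big-endian, the bytes at ascending addresses are 6B 62.
Read back as little-endian, the first byte is least significant, giving 0x626B.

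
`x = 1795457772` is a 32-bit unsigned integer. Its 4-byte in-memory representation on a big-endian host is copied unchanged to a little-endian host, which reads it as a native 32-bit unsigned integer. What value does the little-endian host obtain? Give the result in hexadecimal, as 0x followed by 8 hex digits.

0xEC82046B

1795457772 in 32-bit hexadecimal is 0x6B0482EC.
Stored big-endian, the bytes at ascending addresses are 6B 04 82 EC.
Read back as little-endian, the first byte is least significant, giving 0xEC82046B.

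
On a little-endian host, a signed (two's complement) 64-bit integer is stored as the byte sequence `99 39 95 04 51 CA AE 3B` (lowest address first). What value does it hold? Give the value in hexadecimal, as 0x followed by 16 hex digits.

Little-endian stores the least-significant byte at the lowest address.
Reassemble most-significant byte first: 3B AE CA 51 04 95 39 99 → 0x3BAECA5104953999.

0x3BAECA5104953999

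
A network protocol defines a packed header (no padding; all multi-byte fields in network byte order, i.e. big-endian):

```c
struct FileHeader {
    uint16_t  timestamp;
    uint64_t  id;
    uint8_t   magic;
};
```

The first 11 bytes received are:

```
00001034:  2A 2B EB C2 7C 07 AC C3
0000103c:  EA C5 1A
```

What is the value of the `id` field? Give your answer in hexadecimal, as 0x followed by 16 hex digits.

`id` follows `timestamp` (2 bytes), so it starts at byte offset 2 and occupies 8 bytes.
Bytes at offsets 2..9: EB C2 7C 07 AC C3 EA C5.
In big-endian order the high byte comes first in memory.
The bytes are already most-significant first: 0xEBC27C07ACC3EAC5.

0xEBC27C07ACC3EAC5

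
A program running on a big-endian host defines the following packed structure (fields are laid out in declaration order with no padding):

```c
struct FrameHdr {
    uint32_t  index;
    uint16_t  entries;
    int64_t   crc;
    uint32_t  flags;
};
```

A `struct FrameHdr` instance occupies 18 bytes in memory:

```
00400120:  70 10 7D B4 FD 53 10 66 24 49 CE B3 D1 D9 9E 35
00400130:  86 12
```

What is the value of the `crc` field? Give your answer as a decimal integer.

`crc` follows `index` (4 B), `entries` (2 B), so it starts at offset 4 + 2 = 6 and occupies 8 bytes.
Bytes at offsets 6..13: 10 66 24 49 CE B3 D1 D9.
Big-endian: lowest address holds the most-significant byte.
The bytes are already most-significant first: 0x10662449CEB3D1D9.
0x10662449CEB3D1D9 = 1181671851650437593.

1181671851650437593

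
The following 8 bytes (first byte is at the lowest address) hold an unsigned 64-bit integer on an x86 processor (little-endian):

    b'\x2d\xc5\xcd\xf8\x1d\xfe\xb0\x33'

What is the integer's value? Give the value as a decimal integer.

3724756296517141805

Little-endian stores the least-significant byte at the lowest address.
Reassemble most-significant byte first: 33 B0 FE 1D F8 CD C5 2D → 0x33B0FE1DF8CDC52D.
0x33B0FE1DF8CDC52D = 3724756296517141805.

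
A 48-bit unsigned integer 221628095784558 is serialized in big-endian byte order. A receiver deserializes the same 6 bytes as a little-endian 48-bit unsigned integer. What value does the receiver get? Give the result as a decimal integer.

121938077782473

221628095784558 in 48-bit hexadecimal is 0xC991CFEBE66E.
Stored big-endian, the bytes at ascending addresses are C9 91 CF EB E6 6E.
Read back as little-endian, the first byte is least significant, giving 0x6EE6EBCF91C9.
0x6EE6EBCF91C9 = 121938077782473.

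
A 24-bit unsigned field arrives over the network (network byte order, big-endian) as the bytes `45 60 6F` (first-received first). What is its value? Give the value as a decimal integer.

4546671

In big-endian order the high byte comes first in memory.
The bytes are already most-significant first: 0x45606F.
0x45606F = 4546671.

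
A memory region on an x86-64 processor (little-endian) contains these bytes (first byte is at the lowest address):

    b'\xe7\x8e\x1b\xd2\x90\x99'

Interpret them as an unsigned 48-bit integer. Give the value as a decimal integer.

168847279361767

In little-endian order the low byte comes first in memory.
Reassemble most-significant byte first: 99 90 D2 1B 8E E7 → 0x9990D21B8EE7.
0x9990D21B8EE7 = 168847279361767.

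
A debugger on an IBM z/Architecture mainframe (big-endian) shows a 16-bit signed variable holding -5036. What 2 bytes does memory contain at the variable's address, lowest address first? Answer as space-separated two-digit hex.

EC 54

Two's complement of -5036 in 16 bits: 5036 = 0x13AC; invert → 0xEC53; add 1 → 0xEC54.
Split into bytes (most-significant first): EC 54.
In big-endian order the high byte comes first in memory.
So the memory order matches the most-significant-first order: EC 54.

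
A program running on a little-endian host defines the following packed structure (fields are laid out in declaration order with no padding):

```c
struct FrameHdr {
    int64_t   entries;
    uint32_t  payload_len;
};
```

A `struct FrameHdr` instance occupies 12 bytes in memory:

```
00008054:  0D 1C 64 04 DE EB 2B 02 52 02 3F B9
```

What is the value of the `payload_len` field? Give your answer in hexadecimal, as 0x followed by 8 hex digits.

0xB93F0252

`payload_len` follows `entries` (8 bytes), so it starts at byte offset 8 and occupies 4 bytes.
Bytes at offsets 8..11: 52 02 3F B9.
Little-endian: lowest address holds the least-significant byte.
Reassemble most-significant byte first: B9 3F 02 52 → 0xB93F0252.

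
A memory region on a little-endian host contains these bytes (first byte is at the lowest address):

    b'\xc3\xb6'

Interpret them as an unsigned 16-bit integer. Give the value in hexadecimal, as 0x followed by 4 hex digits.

0xB6C3

Little-endian: lowest address holds the least-significant byte.
Reassemble most-significant byte first: B6 C3 → 0xB6C3.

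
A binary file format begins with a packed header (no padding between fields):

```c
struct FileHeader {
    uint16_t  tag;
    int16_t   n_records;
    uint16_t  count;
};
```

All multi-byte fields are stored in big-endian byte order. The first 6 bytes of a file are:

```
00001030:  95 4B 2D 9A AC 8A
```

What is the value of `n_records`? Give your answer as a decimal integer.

`n_records` follows `tag` (2 bytes), so it starts at byte offset 2 and occupies 2 bytes.
Bytes at offsets 2..3: 2D 9A.
In big-endian order the high byte comes first in memory.
The bytes are already most-significant first: 0x2D9A.
0x2D9A = 11674.

11674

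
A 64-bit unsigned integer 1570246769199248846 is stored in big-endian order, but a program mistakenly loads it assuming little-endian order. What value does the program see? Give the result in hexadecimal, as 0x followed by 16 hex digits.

1570246769199248846 in 64-bit hexadecimal is 0x15CAA31DF7D375CE.
Stored big-endian, the bytes at ascending addresses are 15 CA A3 1D F7 D3 75 CE.
Read back as little-endian, the first byte is least significant, giving 0xCE75D3F71DA3CA15.

0xCE75D3F71DA3CA15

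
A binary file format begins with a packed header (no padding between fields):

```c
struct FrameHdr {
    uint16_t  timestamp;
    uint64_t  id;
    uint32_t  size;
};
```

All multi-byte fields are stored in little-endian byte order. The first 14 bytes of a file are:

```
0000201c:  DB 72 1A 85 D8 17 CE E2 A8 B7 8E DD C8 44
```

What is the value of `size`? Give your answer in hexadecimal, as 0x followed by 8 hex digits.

0x44C8DD8E

`size` follows `timestamp` (2 B), `id` (8 B), so it starts at offset 2 + 8 = 10 and occupies 4 bytes.
Bytes at offsets 10..13: 8E DD C8 44.
Little-endian stores the least-significant byte at the lowest address.
Reassemble most-significant byte first: 44 C8 DD 8E → 0x44C8DD8E.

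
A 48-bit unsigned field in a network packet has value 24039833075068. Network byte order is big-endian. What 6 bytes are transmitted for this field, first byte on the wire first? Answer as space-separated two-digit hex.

24039833075068 in hexadecimal, padded to 48 bits, is 0x15DD35B5FD7C.
Split into bytes (most-significant first): 15 DD 35 B5 FD 7C.
In big-endian order the high byte comes first in memory.
So the memory order matches the most-significant-first order: 15 DD 35 B5 FD 7C.

15 DD 35 B5 FD 7C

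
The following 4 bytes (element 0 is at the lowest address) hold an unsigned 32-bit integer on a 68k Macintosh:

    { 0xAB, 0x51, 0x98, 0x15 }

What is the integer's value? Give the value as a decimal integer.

2874251285

In big-endian order the high byte comes first in memory.
The bytes are already most-significant first: 0xAB519815.
0xAB519815 = 2874251285.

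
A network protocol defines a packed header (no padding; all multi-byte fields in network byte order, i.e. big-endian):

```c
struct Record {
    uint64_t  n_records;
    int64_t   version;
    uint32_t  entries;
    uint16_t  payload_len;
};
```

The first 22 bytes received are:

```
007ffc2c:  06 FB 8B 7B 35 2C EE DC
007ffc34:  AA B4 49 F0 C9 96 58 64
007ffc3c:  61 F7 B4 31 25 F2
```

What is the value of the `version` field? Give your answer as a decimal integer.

-6146206292930832284

`version` follows `n_records` (8 bytes), so it starts at byte offset 8 and occupies 8 bytes.
Bytes at offsets 8..15: AA B4 49 F0 C9 96 58 64.
Big-endian: lowest address holds the most-significant byte.
The bytes are already most-significant first: 0xAAB449F0C9965864.
Top bit is set, so as a signed 64-bit value this is 0xAAB449F0C9965864 − 2^64 = -6146206292930832284.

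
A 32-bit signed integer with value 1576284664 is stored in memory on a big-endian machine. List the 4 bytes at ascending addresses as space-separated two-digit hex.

5D F4 31 F8

1576284664 in hexadecimal, padded to 32 bits, is 0x5DF431F8.
Split into bytes (most-significant first): 5D F4 31 F8.
Big-endian: lowest address holds the most-significant byte.
So the memory order matches the most-significant-first order: 5D F4 31 F8.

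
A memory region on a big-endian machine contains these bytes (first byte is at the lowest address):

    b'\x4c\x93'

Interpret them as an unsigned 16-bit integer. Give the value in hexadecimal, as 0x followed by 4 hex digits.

0x4C93

In big-endian order the high byte comes first in memory.
The bytes are already most-significant first: 0x4C93.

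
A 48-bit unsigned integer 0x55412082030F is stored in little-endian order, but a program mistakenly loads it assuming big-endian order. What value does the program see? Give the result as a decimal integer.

16507742470485

Stored little-endian, the bytes at ascending addresses are 0F 03 82 20 41 55.
Read back as big-endian, the last byte is least significant, giving 0x0F0382204155.
0x0F0382204155 = 16507742470485.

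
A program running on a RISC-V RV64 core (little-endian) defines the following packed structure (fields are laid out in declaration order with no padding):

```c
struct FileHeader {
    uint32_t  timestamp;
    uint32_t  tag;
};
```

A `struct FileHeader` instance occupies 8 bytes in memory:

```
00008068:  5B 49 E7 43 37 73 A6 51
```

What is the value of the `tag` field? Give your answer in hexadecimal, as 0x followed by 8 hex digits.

`tag` follows `timestamp` (4 bytes), so it starts at byte offset 4 and occupies 4 bytes.
Bytes at offsets 4..7: 37 73 A6 51.
Little-endian stores the least-significant byte at the lowest address.
Reassemble most-significant byte first: 51 A6 73 37 → 0x51A67337.

0x51A67337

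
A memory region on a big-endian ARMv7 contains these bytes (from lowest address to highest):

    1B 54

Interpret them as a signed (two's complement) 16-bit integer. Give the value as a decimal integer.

Big-endian: lowest address holds the most-significant byte.
The bytes are already most-significant first: 0x1B54.
0x1B54 = 6996.

6996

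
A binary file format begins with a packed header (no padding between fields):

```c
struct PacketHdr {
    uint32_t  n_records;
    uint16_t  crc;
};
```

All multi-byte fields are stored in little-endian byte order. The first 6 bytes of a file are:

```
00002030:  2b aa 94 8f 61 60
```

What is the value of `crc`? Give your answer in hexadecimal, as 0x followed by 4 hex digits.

0x6061

`crc` follows `n_records` (4 bytes), so it starts at byte offset 4 and occupies 2 bytes.
Bytes at offsets 4..5: 61 60.
Little-endian stores the least-significant byte at the lowest address.
Reassemble most-significant byte first: 60 61 → 0x6061.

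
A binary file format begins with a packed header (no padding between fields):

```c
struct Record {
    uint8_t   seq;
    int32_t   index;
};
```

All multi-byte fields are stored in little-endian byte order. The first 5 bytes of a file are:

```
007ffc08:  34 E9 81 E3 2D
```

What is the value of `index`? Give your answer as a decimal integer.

769884649

`index` follows `seq` (1 byte), so it starts at byte offset 1 and occupies 4 bytes.
Bytes at offsets 1..4: E9 81 E3 2D.
Little-endian: lowest address holds the least-significant byte.
Reassemble most-significant byte first: 2D E3 81 E9 → 0x2DE381E9.
0x2DE381E9 = 769884649.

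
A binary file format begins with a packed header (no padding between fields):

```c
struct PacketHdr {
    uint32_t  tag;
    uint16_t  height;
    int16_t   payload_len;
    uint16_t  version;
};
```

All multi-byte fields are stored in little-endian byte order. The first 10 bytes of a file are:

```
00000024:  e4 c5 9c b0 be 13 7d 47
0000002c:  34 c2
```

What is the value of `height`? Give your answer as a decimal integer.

5054

`height` follows `tag` (4 bytes), so it starts at byte offset 4 and occupies 2 bytes.
Bytes at offsets 4..5: BE 13.
Little-endian: lowest address holds the least-significant byte.
Reassemble most-significant byte first: 13 BE → 0x13BE.
0x13BE = 5054.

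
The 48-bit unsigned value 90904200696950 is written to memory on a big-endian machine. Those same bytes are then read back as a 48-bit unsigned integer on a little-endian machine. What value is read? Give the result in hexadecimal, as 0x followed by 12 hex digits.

90904200696950 in 48-bit hexadecimal is 0x52AD48975476.
Stored big-endian, the bytes at ascending addresses are 52 AD 48 97 54 76.
Read back as little-endian, the first byte is least significant, giving 0x76549748AD52.

0x76549748AD52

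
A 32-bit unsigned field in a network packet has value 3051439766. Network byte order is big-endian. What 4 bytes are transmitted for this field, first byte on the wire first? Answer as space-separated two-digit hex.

3051439766 in hexadecimal, padded to 32 bits, is 0xB5E14696.
Split into bytes (most-significant first): B5 E1 46 96.
Big-endian: lowest address holds the most-significant byte.
So the memory order matches the most-significant-first order: B5 E1 46 96.

B5 E1 46 96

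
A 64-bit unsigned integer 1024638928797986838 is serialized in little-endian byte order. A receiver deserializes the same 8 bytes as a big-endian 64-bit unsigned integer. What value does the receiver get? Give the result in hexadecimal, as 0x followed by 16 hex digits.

0x16700A4EAD3F380E

1024638928797986838 in 64-bit hexadecimal is 0x0E383FAD4E0A7016.
Stored little-endian, the bytes at ascending addresses are 16 70 0A 4E AD 3F 38 0E.
Read back as big-endian, the last byte is least significant, giving 0x16700A4EAD3F380E.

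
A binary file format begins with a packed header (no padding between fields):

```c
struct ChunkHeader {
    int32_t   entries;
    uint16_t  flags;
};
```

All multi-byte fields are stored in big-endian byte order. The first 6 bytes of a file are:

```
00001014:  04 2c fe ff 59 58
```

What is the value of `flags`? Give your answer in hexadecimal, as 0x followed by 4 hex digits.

`flags` follows `entries` (4 bytes), so it starts at byte offset 4 and occupies 2 bytes.
Bytes at offsets 4..5: 59 58.
Big-endian: lowest address holds the most-significant byte.
The bytes are already most-significant first: 0x5958.

0x5958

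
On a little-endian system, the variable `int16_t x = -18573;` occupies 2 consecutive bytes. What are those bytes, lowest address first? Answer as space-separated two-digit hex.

Two's complement of -18573 in 16 bits: 18573 = 0x488D; invert → 0xB772; add 1 → 0xB773.
Split into bytes (most-significant first): B7 73.
Little-endian: lowest address holds the least-significant byte.
So at ascending addresses the bytes are 73 B7.

73 B7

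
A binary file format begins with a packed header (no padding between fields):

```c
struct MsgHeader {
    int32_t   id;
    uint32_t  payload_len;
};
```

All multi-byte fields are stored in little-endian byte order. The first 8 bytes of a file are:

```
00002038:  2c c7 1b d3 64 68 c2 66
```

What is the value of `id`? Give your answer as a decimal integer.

`id` is the first field, at byte offset 0, occupying 4 bytes.
Bytes at offsets 0..3: 2C C7 1B D3.
Little-endian: lowest address holds the least-significant byte.
Reassemble most-significant byte first: D3 1B C7 2C → 0xD31BC72C.
Top bit is set, so as a signed 32-bit value this is 0xD31BC72C − 2^32 = -753154260.

-753154260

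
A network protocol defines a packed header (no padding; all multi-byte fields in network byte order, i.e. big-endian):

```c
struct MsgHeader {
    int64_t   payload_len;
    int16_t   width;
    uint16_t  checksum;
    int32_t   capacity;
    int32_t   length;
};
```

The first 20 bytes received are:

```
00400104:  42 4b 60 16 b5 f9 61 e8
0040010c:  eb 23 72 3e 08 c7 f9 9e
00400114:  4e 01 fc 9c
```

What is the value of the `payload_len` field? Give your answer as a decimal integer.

4777017480415109608

`payload_len` is the first field, at byte offset 0, occupying 8 bytes.
Bytes at offsets 0..7: 42 4B 60 16 B5 F9 61 E8.
Big-endian stores the most-significant byte at the lowest address.
The bytes are already most-significant first: 0x424B6016B5F961E8.
0x424B6016B5F961E8 = 4777017480415109608.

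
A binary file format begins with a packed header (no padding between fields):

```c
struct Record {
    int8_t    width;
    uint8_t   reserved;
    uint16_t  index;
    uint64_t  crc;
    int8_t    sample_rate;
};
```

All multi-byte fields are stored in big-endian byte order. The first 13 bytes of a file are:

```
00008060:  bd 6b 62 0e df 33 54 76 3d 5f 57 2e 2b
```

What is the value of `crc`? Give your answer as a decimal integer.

16083291561082705710

`crc` follows `width` (1 B), `reserved` (1 B), `index` (2 B), so it starts at offset 1 + 1 + 2 = 4 and occupies 8 bytes.
Bytes at offsets 4..11: DF 33 54 76 3D 5F 57 2E.
In big-endian order the high byte comes first in memory.
The bytes are already most-significant first: 0xDF3354763D5F572E.
0xDF3354763D5F572E = 16083291561082705710.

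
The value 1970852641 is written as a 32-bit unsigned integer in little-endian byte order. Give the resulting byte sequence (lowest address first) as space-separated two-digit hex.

1970852641 in hexadecimal, padded to 32 bits, is 0x7578D321.
Split into bytes (most-significant first): 75 78 D3 21.
Little-endian stores the least-significant byte at the lowest address.
So at ascending addresses the bytes are 21 D3 78 75.

21 D3 78 75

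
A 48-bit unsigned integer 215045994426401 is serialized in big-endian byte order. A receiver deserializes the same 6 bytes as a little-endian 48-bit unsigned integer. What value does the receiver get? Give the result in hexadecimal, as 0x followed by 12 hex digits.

215045994426401 in 48-bit hexadecimal is 0xC3954C1BB021.
Stored big-endian, the bytes at ascending addresses are C3 95 4C 1B B0 21.
Read back as little-endian, the first byte is least significant, giving 0x21B01B4C95C3.

0x21B01B4C95C3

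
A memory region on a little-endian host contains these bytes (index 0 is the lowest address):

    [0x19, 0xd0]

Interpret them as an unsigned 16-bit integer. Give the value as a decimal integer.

53273

Little-endian stores the least-significant byte at the lowest address.
Reassemble most-significant byte first: D0 19 → 0xD019.
0xD019 = 53273.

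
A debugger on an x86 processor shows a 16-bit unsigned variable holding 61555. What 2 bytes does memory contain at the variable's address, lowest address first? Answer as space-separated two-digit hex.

61555 in hexadecimal, padded to 16 bits, is 0xF073.
Split into bytes (most-significant first): F0 73.
Little-endian: lowest address holds the least-significant byte.
So at ascending addresses the bytes are 73 F0.

73 F0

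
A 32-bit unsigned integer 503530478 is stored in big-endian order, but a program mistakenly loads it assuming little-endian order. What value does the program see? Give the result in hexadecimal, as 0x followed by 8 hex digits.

503530478 in 32-bit hexadecimal is 0x1E0343EE.
Stored big-endian, the bytes at ascending addresses are 1E 03 43 EE.
Read back as little-endian, the first byte is least significant, giving 0xEE43031E.

0xEE43031E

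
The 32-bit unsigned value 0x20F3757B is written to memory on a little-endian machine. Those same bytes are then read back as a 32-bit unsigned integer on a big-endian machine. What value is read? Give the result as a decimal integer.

Stored little-endian, the bytes at ascending addresses are 7B 75 F3 20.
Read back as big-endian, the last byte is least significant, giving 0x7B75F320.
0x7B75F320 = 2071327520.

2071327520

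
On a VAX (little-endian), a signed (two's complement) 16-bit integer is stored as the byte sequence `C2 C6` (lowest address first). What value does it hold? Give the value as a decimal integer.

-14654

Little-endian: lowest address holds the least-significant byte.
Reassemble most-significant byte first: C6 C2 → 0xC6C2.
Top bit is set, so as a signed 16-bit value this is 0xC6C2 − 2^16 = -14654.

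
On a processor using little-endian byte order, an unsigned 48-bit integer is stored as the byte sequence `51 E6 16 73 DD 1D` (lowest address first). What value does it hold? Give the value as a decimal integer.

32836955858513

In little-endian order the low byte comes first in memory.
Reassemble most-significant byte first: 1D DD 73 16 E6 51 → 0x1DDD7316E651.
0x1DDD7316E651 = 32836955858513.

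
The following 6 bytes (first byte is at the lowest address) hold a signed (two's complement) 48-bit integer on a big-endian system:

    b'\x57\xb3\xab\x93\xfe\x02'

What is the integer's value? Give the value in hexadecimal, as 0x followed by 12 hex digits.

Big-endian: lowest address holds the most-significant byte.
The bytes are already most-significant first: 0x57B3AB93FE02.

0x57B3AB93FE02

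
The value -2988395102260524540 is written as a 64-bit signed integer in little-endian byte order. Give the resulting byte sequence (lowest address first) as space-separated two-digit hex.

Two's complement of -2988395102260524540 in 64 bits: 2988395102260524540 = 0x2978E98326C175FC; invert → 0xD687167CD93E8A03; add 1 → 0xD687167CD93E8A04.
Split into bytes (most-significant first): D6 87 16 7C D9 3E 8A 04.
In little-endian order the low byte comes first in memory.
So at ascending addresses the bytes are 04 8A 3E D9 7C 16 87 D6.

04 8A 3E D9 7C 16 87 D6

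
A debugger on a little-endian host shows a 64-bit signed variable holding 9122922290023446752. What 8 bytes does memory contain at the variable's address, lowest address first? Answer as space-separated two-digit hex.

9122922290023446752 in hexadecimal, padded to 64 bits, is 0x7E9B217CCA5738E0.
Split into bytes (most-significant first): 7E 9B 21 7C CA 57 38 E0.
Little-endian: lowest address holds the least-significant byte.
So at ascending addresses the bytes are E0 38 57 CA 7C 21 9B 7E.

E0 38 57 CA 7C 21 9B 7E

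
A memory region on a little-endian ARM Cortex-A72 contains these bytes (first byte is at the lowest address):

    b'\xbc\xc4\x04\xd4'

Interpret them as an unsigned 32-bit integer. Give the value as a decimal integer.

In little-endian order the low byte comes first in memory.
Reassemble most-significant byte first: D4 04 C4 BC → 0xD404C4BC.
0xD404C4BC = 3557082300.

3557082300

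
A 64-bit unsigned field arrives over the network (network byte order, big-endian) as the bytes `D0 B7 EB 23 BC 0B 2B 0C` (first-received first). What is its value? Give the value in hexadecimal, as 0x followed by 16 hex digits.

Big-endian stores the most-significant byte at the lowest address.
The bytes are already most-significant first: 0xD0B7EB23BC0B2B0C.

0xD0B7EB23BC0B2B0C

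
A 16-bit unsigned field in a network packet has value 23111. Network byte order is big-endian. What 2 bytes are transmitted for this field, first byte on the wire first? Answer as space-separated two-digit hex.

5A 47

23111 in hexadecimal, padded to 16 bits, is 0x5A47.
Split into bytes (most-significant first): 5A 47.
Big-endian: lowest address holds the most-significant byte.
So the memory order matches the most-significant-first order: 5A 47.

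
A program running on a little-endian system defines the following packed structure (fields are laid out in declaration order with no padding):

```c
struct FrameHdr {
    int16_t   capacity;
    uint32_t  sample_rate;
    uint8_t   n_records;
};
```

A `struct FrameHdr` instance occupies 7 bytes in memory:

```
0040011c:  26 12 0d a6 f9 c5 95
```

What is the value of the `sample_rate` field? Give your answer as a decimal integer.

`sample_rate` follows `capacity` (2 bytes), so it starts at byte offset 2 and occupies 4 bytes.
Bytes at offsets 2..5: 0D A6 F9 C5.
Little-endian stores the least-significant byte at the lowest address.
Reassemble most-significant byte first: C5 F9 A6 0D → 0xC5F9A60D.
0xC5F9A60D = 3321472525.

3321472525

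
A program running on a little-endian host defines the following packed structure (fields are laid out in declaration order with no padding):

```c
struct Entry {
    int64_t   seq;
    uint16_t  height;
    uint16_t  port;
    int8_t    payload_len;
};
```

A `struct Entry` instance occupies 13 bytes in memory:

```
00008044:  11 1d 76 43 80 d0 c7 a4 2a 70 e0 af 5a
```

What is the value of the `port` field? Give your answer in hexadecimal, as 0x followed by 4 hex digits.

0xAFE0

`port` follows `seq` (8 B), `height` (2 B), so it starts at offset 8 + 2 = 10 and occupies 2 bytes.
Bytes at offsets 10..11: E0 AF.
Little-endian: lowest address holds the least-significant byte.
Reassemble most-significant byte first: AF E0 → 0xAFE0.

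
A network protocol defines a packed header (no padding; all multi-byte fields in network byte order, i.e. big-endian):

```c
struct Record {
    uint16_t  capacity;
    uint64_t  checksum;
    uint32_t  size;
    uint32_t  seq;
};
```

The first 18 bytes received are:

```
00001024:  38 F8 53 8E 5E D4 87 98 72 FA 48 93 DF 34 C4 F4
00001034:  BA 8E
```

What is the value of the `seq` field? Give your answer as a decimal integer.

3304372878

`seq` follows `capacity` (2 B), `checksum` (8 B), `size` (4 B), so it starts at offset 2 + 8 + 4 = 14 and occupies 4 bytes.
Bytes at offsets 14..17: C4 F4 BA 8E.
In big-endian order the high byte comes first in memory.
The bytes are already most-significant first: 0xC4F4BA8E.
0xC4F4BA8E = 3304372878.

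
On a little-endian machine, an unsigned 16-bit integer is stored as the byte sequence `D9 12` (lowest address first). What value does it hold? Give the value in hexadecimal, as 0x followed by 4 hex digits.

0x12D9

Little-endian stores the least-significant byte at the lowest address.
Reassemble most-significant byte first: 12 D9 → 0x12D9.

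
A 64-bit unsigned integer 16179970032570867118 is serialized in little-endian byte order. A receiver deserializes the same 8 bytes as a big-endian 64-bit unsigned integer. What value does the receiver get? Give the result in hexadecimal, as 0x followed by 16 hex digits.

0xAE1DDAFB04CD8AE0

16179970032570867118 in 64-bit hexadecimal is 0xE08ACD04FBDA1DAE.
Stored little-endian, the bytes at ascending addresses are AE 1D DA FB 04 CD 8A E0.
Read back as big-endian, the last byte is least significant, giving 0xAE1DDAFB04CD8AE0.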